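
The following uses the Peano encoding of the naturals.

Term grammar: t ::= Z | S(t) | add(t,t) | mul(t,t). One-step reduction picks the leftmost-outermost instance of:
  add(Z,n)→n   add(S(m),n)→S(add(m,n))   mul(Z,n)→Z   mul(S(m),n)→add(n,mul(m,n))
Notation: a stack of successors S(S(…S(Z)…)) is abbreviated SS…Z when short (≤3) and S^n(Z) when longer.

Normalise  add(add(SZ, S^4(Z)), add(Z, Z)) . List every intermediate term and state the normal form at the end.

Answer: normal form = S^5(Z)  (in 9 steps)

Working:
  start: add(add(SZ, S^4(Z)), add(Z, Z))
  →1  add(S(add(Z, S^4(Z))), add(Z, Z))
  →2  S(add(add(Z, S^4(Z)), add(Z, Z)))
  →3  S(add(S^4(Z), add(Z, Z)))
  →4  S(S(add(SSSZ, add(Z, Z))))
  →5  S(S(S(add(SSZ, add(Z, Z)))))
  →6  S(S(S(S(add(SZ, add(Z, Z))))))
  →7  S(S(S(S(S(add(Z, add(Z, Z)))))))
  →8  S(S(S(S(S(add(Z, Z))))))
  →9  S^5(Z)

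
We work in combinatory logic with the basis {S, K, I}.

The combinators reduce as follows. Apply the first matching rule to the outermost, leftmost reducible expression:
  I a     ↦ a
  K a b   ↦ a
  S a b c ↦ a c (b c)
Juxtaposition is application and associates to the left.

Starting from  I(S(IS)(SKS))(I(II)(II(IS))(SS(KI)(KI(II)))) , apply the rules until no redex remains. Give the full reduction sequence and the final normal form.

  start: I(S(IS)(SKS))(I(II)(II(IS))(SS(KI)(KI(II))))
  →1  S(IS)(SKS)(I(II)(II(IS))(SS(KI)(KI(II))))
  →2  IS(I(II)(II(IS))(SS(KI)(KI(II))))(SKS(I(II)(II(IS))(SS(KI)(KI(II)))))
  →3  S(I(II)(II(IS))(SS(KI)(KI(II))))(SKS(I(II)(II(IS))(SS(KI)(KI(II)))))
  →4  S(II(II(IS))(SS(KI)(KI(II))))(SKS(I(II)(II(IS))(SS(KI)(KI(II)))))
  →5  S(I(II(IS))(SS(KI)(KI(II))))(SKS(I(II)(II(IS))(SS(KI)(KI(II)))))
  →6  S(II(IS)(SS(KI)(KI(II))))(SKS(I(II)(II(IS))(SS(KI)(KI(II)))))
  →7  S(I(IS)(SS(KI)(KI(II))))(SKS(I(II)(II(IS))(SS(KI)(KI(II)))))
  →8  S(IS(SS(KI)(KI(II))))(SKS(I(II)(II(IS))(SS(KI)(KI(II)))))
  →9  S(S(SS(KI)(KI(II))))(SKS(I(II)(II(IS))(SS(KI)(KI(II)))))
  →10  S(S(S(KI(II))(KI(KI(II)))))(SKS(I(II)(II(IS))(SS(KI)(KI(II)))))
  →11  S(S(SI(KI(KI(II)))))(SKS(I(II)(II(IS))(SS(KI)(KI(II)))))
  →12  S(S(SII))(SKS(I(II)(II(IS))(SS(KI)(KI(II)))))
  →13  S(S(SII))(K(I(II)(II(IS))(SS(KI)(KI(II))))(S(I(II)(II(IS))(SS(KI)(KI(II))))))
  →14  S(S(SII))(I(II)(II(IS))(SS(KI)(KI(II))))
  →15  S(S(SII))(II(II(IS))(SS(KI)(KI(II))))
  →16  S(S(SII))(I(II(IS))(SS(KI)(KI(II))))
  →17  S(S(SII))(II(IS)(SS(KI)(KI(II))))
  →18  S(S(SII))(I(IS)(SS(KI)(KI(II))))
  →19  S(S(SII))(IS(SS(KI)(KI(II))))
  →20  S(S(SII))(S(SS(KI)(KI(II))))
  →21  S(S(SII))(S(S(KI(II))(KI(KI(II)))))
  →22  S(S(SII))(S(SI(KI(KI(II)))))
  →23  S(S(SII))(S(SII))

Answer: normal form = S(S(SII))(S(SII))  (in 23 steps)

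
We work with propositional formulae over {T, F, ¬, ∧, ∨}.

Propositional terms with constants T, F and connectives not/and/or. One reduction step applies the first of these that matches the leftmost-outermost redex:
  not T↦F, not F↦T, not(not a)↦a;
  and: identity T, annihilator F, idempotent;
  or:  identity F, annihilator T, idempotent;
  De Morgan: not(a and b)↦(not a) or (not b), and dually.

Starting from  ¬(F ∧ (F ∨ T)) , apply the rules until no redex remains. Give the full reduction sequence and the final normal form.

  start: ¬(F ∧ (F ∨ T))
  [1] ¬F ∨ ¬(F ∨ T)
  [2] T ∨ ¬(F ∨ T)
  [3] T

Answer: normal form = T  (in 3 steps)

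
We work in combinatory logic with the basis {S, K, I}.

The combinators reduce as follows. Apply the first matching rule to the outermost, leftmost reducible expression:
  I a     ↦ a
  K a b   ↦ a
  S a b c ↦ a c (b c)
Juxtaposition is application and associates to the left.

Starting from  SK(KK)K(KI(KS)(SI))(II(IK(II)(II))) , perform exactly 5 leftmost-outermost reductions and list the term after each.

  start: SK(KK)K(KI(KS)(SI))(II(IK(II)(II)))
  →1  KK(KKK)(KI(KS)(SI))(II(IK(II)(II)))
  →2  K(KI(KS)(SI))(II(IK(II)(II)))
  →3  KI(KS)(SI)
  →4  I(SI)
  →5  SI

Answer: after 5 steps: SI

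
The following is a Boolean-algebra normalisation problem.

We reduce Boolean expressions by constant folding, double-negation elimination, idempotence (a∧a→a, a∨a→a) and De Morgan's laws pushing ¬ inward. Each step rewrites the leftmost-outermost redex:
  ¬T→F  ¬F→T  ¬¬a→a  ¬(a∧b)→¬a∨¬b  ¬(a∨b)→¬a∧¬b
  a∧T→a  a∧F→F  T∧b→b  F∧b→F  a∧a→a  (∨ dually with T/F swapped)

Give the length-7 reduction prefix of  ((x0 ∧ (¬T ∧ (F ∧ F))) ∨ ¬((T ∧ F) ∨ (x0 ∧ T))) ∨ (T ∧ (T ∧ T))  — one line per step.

Answer: after 7 steps: ((F ∨ ¬F) ∧ ¬(x0 ∧ T)) ∨ (T ∧ (T ∧ T))

Working:
  start: ((x0 ∧ (¬T ∧ (F ∧ F))) ∨ ¬((T ∧ F) ∨ (x0 ∧ T))) ∨ (T ∧ (T ∧ T))
  step 1: ((x0 ∧ (F ∧ (F ∧ F))) ∨ ¬((T ∧ F) ∨ (x0 ∧ T))) ∨ (T ∧ (T ∧ T))
  step 2: ((x0 ∧ F) ∨ ¬((T ∧ F) ∨ (x0 ∧ T))) ∨ (T ∧ (T ∧ T))
  step 3: (F ∨ ¬((T ∧ F) ∨ (x0 ∧ T))) ∨ (T ∧ (T ∧ T))
  step 4: ¬((T ∧ F) ∨ (x0 ∧ T)) ∨ (T ∧ (T ∧ T))
  step 5: (¬(T ∧ F) ∧ ¬(x0 ∧ T)) ∨ (T ∧ (T ∧ T))
  step 6: ((¬T ∨ ¬F) ∧ ¬(x0 ∧ T)) ∨ (T ∧ (T ∧ T))
  step 7: ((F ∨ ¬F) ∧ ¬(x0 ∧ T)) ∨ (T ∧ (T ∧ T))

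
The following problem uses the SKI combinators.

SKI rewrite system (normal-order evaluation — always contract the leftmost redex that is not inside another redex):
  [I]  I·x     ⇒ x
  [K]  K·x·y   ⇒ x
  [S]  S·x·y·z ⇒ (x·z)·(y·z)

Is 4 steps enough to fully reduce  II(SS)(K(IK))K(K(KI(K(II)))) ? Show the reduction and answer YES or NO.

Answer: NO — after 4 steps the term is K(K(KI(K(II))))(K(IK)K(K(KI(K(II))))), not yet normal

Working:
  start: II(SS)(K(IK))K(K(KI(K(II))))
  step 1: I(SS)(K(IK))K(K(KI(K(II))))
  step 2: SS(K(IK))K(K(KI(K(II))))
  step 3: SK(K(IK)K)(K(KI(K(II))))
  step 4: K(K(KI(K(II))))(K(IK)K(K(KI(K(II)))))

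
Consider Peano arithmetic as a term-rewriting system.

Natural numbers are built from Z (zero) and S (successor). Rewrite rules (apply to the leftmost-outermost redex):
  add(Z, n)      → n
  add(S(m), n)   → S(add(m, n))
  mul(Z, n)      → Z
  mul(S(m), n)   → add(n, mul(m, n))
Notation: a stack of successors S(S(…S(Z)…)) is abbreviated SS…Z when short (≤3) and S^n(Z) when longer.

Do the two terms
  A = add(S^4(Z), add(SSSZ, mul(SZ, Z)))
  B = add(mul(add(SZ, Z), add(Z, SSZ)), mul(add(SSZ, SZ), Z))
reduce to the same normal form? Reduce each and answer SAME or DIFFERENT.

Term A:
  start: add(S^4(Z), add(SSSZ, mul(SZ, Z)))
  [1] S(add(SSSZ, add(SSSZ, mul(SZ, Z))))
  [2] S(S(add(SSZ, add(SSSZ, mul(SZ, Z)))))
  [3] S(S(S(add(SZ, add(SSSZ, mul(SZ, Z))))))
  [4] S(S(S(S(add(Z, add(SSSZ, mul(SZ, Z)))))))
  [5] S(S(S(S(add(SSSZ, mul(SZ, Z))))))
  [6] S(S(S(S(S(add(SSZ, mul(SZ, Z)))))))
  [7] S(S(S(S(S(S(add(SZ, mul(SZ, Z))))))))
  [8] S(S(S(S(S(S(S(add(Z, mul(SZ, Z)))))))))
  [9] S(S(S(S(S(S(S(mul(SZ, Z))))))))
  [10] S(S(S(S(S(S(S(add(Z, mul(Z, Z)))))))))
  [11] S(S(S(S(S(S(S(mul(Z, Z))))))))
  [12] S^7(Z)

Term B:
  start: add(mul(add(SZ, Z), add(Z, SSZ)), mul(add(SSZ, SZ), Z))
  [1] add(mul(S(add(Z, Z)), add(Z, SSZ)), mul(add(SSZ, SZ), Z))
  [2] add(add(add(Z, SSZ), mul(add(Z, Z), add(Z, SSZ))), mul(add(SSZ, SZ), Z))
  [3] add(add(SSZ, mul(add(Z, Z), add(Z, SSZ))), mul(add(SSZ, SZ), Z))
  [4] add(S(add(SZ, mul(add(Z, Z), add(Z, SSZ)))), mul(add(SSZ, SZ), Z))
  [5] S(add(add(SZ, mul(add(Z, Z), add(Z, SSZ))), mul(add(SSZ, SZ), Z)))
  [6] S(add(S(add(Z, mul(add(Z, Z), add(Z, SSZ)))), mul(add(SSZ, SZ), Z)))
  [7] S(S(add(add(Z, mul(add(Z, Z), add(Z, SSZ))), mul(add(SSZ, SZ), Z))))
  [8] S(S(add(mul(add(Z, Z), add(Z, SSZ)), mul(add(SSZ, SZ), Z))))
  [9] S(S(add(mul(Z, add(Z, SSZ)), mul(add(SSZ, SZ), Z))))
  [10] S(S(add(Z, mul(add(SSZ, SZ), Z))))
  [11] S(S(mul(add(SSZ, SZ), Z)))
  [12] S(S(mul(S(add(SZ, SZ)), Z)))
  [13] S(S(add(Z, mul(add(SZ, SZ), Z))))
  [14] S(S(mul(add(SZ, SZ), Z)))
  [15] S(S(mul(S(add(Z, SZ)), Z)))
  [16] S(S(add(Z, mul(add(Z, SZ), Z))))
  [17] S(S(mul(add(Z, SZ), Z)))
  [18] S(S(mul(SZ, Z)))
  [19] S(S(add(Z, mul(Z, Z))))
  [20] S(S(mul(Z, Z)))
  [21] SSZ

Answer: DIFFERENT — A ⇓ S^7(Z), B ⇓ SSZ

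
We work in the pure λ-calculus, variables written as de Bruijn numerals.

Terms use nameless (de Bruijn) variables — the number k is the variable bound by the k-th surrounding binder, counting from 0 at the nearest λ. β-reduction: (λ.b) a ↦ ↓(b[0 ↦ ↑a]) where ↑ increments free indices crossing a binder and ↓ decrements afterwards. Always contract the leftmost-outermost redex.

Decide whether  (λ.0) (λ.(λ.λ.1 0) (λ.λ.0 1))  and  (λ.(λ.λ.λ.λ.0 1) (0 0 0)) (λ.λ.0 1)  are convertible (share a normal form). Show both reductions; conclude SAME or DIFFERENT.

Answer: SAME — A ⇓ λ.λ.λ.0 1, B ⇓ λ.λ.λ.0 1

Derivation:
Term A:
  start: (λ.0) (λ.(λ.λ.1 0) (λ.λ.0 1))
  [1] λ.(λ.λ.1 0) (λ.λ.0 1)
  [2] λ.λ.(λ.λ.0 1) 0
  [3] λ.λ.λ.0 1

Term B:
  start: (λ.(λ.λ.λ.λ.0 1) (0 0 0)) (λ.λ.0 1)
  [1] (λ.λ.λ.λ.0 1) ((λ.λ.0 1) (λ.λ.0 1) (λ.λ.0 1))
  [2] λ.λ.λ.0 1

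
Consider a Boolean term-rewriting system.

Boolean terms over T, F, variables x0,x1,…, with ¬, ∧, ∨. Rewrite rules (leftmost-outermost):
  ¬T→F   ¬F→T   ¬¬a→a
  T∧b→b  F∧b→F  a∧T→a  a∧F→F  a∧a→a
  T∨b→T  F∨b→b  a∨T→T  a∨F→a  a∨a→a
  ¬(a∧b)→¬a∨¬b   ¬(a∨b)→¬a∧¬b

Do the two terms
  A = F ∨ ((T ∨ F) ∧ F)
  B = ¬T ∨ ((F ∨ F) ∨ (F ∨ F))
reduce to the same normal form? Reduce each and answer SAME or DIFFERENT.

Answer: SAME — A ⇓ F, B ⇓ F

Derivation:
Term A:
  start: F ∨ ((T ∨ F) ∧ F)
  step 1: (T ∨ F) ∧ F
  step 2: F

Term B:
  start: ¬T ∨ ((F ∨ F) ∨ (F ∨ F))
  step 1: F ∨ ((F ∨ F) ∨ (F ∨ F))
  step 2: (F ∨ F) ∨ (F ∨ F)
  step 3: F ∨ F
  step 4: F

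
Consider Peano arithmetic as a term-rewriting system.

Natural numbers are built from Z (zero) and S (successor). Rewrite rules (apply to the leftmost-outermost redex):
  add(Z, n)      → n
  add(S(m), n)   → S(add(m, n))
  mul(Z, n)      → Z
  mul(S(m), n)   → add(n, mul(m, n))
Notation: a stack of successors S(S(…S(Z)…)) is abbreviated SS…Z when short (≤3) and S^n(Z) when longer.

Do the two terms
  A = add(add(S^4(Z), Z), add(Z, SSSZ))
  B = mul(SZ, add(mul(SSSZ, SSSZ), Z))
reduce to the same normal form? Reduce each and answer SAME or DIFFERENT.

Answer: DIFFERENT — A ⇓ S^7(Z), B ⇓ S^9(Z)

Derivation:
Term A:
  start: add(add(S^4(Z), Z), add(Z, SSSZ))
  →1  add(S(add(SSSZ, Z)), add(Z, SSSZ))
  →2  S(add(add(SSSZ, Z), add(Z, SSSZ)))
  →3  S(add(S(add(SSZ, Z)), add(Z, SSSZ)))
  →4  S(S(add(add(SSZ, Z), add(Z, SSSZ))))
  →5  S(S(add(S(add(SZ, Z)), add(Z, SSSZ))))
  →6  S(S(S(add(add(SZ, Z), add(Z, SSSZ)))))
  →7  S(S(S(add(S(add(Z, Z)), add(Z, SSSZ)))))
  →8  S(S(S(S(add(add(Z, Z), add(Z, SSSZ))))))
  →9  S(S(S(S(add(Z, add(Z, SSSZ))))))
  →10  S(S(S(S(add(Z, SSSZ)))))
  →11  S^7(Z)

Term B:
  start: mul(SZ, add(mul(SSSZ, SSSZ), Z))
  →1  add(add(mul(SSSZ, SSSZ), Z), mul(Z, add(mul(SSSZ, SSSZ), Z)))
  →2  add(add(add(SSSZ, mul(SSZ, SSSZ)), Z), mul(Z, add(mul(SSSZ, SSSZ), Z)))
  →3  add(add(S(add(SSZ, mul(SSZ, SSSZ))), Z), mul(Z, add(mul(SSSZ, SSSZ), Z)))
  →4  add(S(add(add(SSZ, mul(SSZ, SSSZ)), Z)), mul(Z, add(mul(SSSZ, SSSZ), Z)))
  →5  S(add(add(add(SSZ, mul(SSZ, SSSZ)), Z), mul(Z, add(mul(SSSZ, SSSZ), Z))))
  →6  S(add(add(S(add(SZ, mul(SSZ, SSSZ))), Z), mul(Z, add(mul(SSSZ, SSSZ), Z))))
  →7  S(add(S(add(add(SZ, mul(SSZ, SSSZ)), Z)), mul(Z, add(mul(SSSZ, SSSZ), Z))))
  →8  S(S(add(add(add(SZ, mul(SSZ, SSSZ)), Z), mul(Z, add(mul(SSSZ, SSSZ), Z)))))
  →9  S(S(add(add(S(add(Z, mul(SSZ, SSSZ))), Z), mul(Z, add(mul(SSSZ, SSSZ), Z)))))
  →10  S(S(add(S(add(add(Z, mul(SSZ, SSSZ)), Z)), mul(Z, add(mul(SSSZ, SSSZ), Z)))))
  →11  S(S(S(add(add(add(Z, mul(SSZ, SSSZ)), Z), mul(Z, add(mul(SSSZ, SSSZ), Z))))))
  →12  S(S(S(add(add(mul(SSZ, SSSZ), Z), mul(Z, add(mul(SSSZ, SSSZ), Z))))))
  →13  S(S(S(add(add(add(SSSZ, mul(SZ, SSSZ)), Z), mul(Z, add(mul(SSSZ, SSSZ), Z))))))
  →14  S(S(S(add(add(S(add(SSZ, mul(SZ, SSSZ))), Z), mul(Z, add(mul(SSSZ, SSSZ), Z))))))
  →15  S(S(S(add(S(add(add(SSZ, mul(SZ, SSSZ)), Z)), mul(Z, add(mul(SSSZ, SSSZ), Z))))))
  →16  S(S(S(S(add(add(add(SSZ, mul(SZ, SSSZ)), Z), mul(Z, add(mul(SSSZ, SSSZ), Z)))))))
  →17  S(S(S(S(add(add(S(add(SZ, mul(SZ, SSSZ))), Z), mul(Z, add(mul(SSSZ, SSSZ), Z)))))))
  →18  S(S(S(S(add(S(add(add(SZ, mul(SZ, SSSZ)), Z)), mul(Z, add(mul(SSSZ, SSSZ), Z)))))))
  →19  S(S(S(S(S(add(add(add(SZ, mul(SZ, SSSZ)), Z), mul(Z, add(mul(SSSZ, SSSZ), Z))))))))
  →20  S(S(S(S(S(add(add(S(add(Z, mul(SZ, SSSZ))), Z), mul(Z, add(mul(SSSZ, SSSZ), Z))))))))
  →21  S(S(S(S(S(add(S(add(add(Z, mul(SZ, SSSZ)), Z)), mul(Z, add(mul(SSSZ, SSSZ), Z))))))))
  →22  S(S(S(S(S(S(add(add(add(Z, mul(SZ, SSSZ)), Z), mul(Z, add(mul(SSSZ, SSSZ), Z)))))))))
  →23  S(S(S(S(S(S(add(add(mul(SZ, SSSZ), Z), mul(Z, add(mul(SSSZ, SSSZ), Z)))))))))
  →24  S(S(S(S(S(S(add(add(add(SSSZ, mul(Z, SSSZ)), Z), mul(Z, add(mul(SSSZ, SSSZ), Z)))))))))
  →25  S(S(S(S(S(S(add(add(S(add(SSZ, mul(Z, SSSZ))), Z), mul(Z, add(mul(SSSZ, SSSZ), Z)))))))))
  →26  S(S(S(S(S(S(add(S(add(add(SSZ, mul(Z, SSSZ)), Z)), mul(Z, add(mul(SSSZ, SSSZ), Z)))))))))
  →27  S(S(S(S(S(S(S(add(add(add(SSZ, mul(Z, SSSZ)), Z), mul(Z, add(mul(SSSZ, SSSZ), Z))))))))))
  →28  S(S(S(S(S(S(S(add(add(S(add(SZ, mul(Z, SSSZ))), Z), mul(Z, add(mul(SSSZ, SSSZ), Z))))))))))
  →29  S(S(S(S(S(S(S(add(S(add(add(SZ, mul(Z, SSSZ)), Z)), mul(Z, add(mul(SSSZ, SSSZ), Z))))))))))
  →30  S(S(S(S(S(S(S(S(add(add(add(SZ, mul(Z, SSSZ)), Z), mul(Z, add(mul(SSSZ, SSSZ), Z)))))))))))
  →31  S(S(S(S(S(S(S(S(add(add(S(add(Z, mul(Z, SSSZ))), Z), mul(Z, add(mul(SSSZ, SSSZ), Z)))))))))))
  →32  S(S(S(S(S(S(S(S(add(S(add(add(Z, mul(Z, SSSZ)), Z)), mul(Z, add(mul(SSSZ, SSSZ), Z)))))))))))
  →33  S(S(S(S(S(S(S(S(S(add(add(add(Z, mul(Z, SSSZ)), Z), mul(Z, add(mul(SSSZ, SSSZ), Z))))))))))))
  →34  S(S(S(S(S(S(S(S(S(add(add(mul(Z, SSSZ), Z), mul(Z, add(mul(SSSZ, SSSZ), Z))))))))))))
  →35  S(S(S(S(S(S(S(S(S(add(add(Z, Z), mul(Z, add(mul(SSSZ, SSSZ), Z))))))))))))
  →36  S(S(S(S(S(S(S(S(S(add(Z, mul(Z, add(mul(SSSZ, SSSZ), Z))))))))))))
  →37  S(S(S(S(S(S(S(S(S(mul(Z, add(mul(SSSZ, SSSZ), Z)))))))))))
  →38  S^9(Z)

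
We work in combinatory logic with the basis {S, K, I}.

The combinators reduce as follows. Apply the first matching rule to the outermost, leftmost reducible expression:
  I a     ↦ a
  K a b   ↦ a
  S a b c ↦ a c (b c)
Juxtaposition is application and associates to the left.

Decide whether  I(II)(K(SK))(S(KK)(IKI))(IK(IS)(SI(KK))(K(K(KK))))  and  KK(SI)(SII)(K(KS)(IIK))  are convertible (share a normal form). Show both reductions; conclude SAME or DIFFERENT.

Answer: DIFFERENT — A ⇓ SK(S(K(K(KK)))), B ⇓ SII

Derivation:
Term A:
  start: I(II)(K(SK))(S(KK)(IKI))(IK(IS)(SI(KK))(K(K(KK))))
  step 1: II(K(SK))(S(KK)(IKI))(IK(IS)(SI(KK))(K(K(KK))))
  step 2: I(K(SK))(S(KK)(IKI))(IK(IS)(SI(KK))(K(K(KK))))
  step 3: K(SK)(S(KK)(IKI))(IK(IS)(SI(KK))(K(K(KK))))
  step 4: SK(IK(IS)(SI(KK))(K(K(KK))))
  step 5: SK(K(IS)(SI(KK))(K(K(KK))))
  step 6: SK(IS(K(K(KK))))
  step 7: SK(S(K(K(KK))))

Term B:
  start: KK(SI)(SII)(K(KS)(IIK))
  step 1: K(SII)(K(KS)(IIK))
  step 2: SII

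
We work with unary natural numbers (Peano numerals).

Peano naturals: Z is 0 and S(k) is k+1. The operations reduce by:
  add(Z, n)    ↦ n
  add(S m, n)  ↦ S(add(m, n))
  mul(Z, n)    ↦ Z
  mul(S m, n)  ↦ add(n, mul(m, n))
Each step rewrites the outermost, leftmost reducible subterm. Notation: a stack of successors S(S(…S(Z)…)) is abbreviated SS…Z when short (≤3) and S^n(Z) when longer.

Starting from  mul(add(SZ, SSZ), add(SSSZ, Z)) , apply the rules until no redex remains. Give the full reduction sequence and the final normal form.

  start: mul(add(SZ, SSZ), add(SSSZ, Z))
  step 1: mul(S(add(Z, SSZ)), add(SSSZ, Z))
  step 2: add(add(SSSZ, Z), mul(add(Z, SSZ), add(SSSZ, Z)))
  step 3: add(S(add(SSZ, Z)), mul(add(Z, SSZ), add(SSSZ, Z)))
  step 4: S(add(add(SSZ, Z), mul(add(Z, SSZ), add(SSSZ, Z))))
  step 5: S(add(S(add(SZ, Z)), mul(add(Z, SSZ), add(SSSZ, Z))))
  step 6: S(S(add(add(SZ, Z), mul(add(Z, SSZ), add(SSSZ, Z)))))
  step 7: S(S(add(S(add(Z, Z)), mul(add(Z, SSZ), add(SSSZ, Z)))))
  step 8: S(S(S(add(add(Z, Z), mul(add(Z, SSZ), add(SSSZ, Z))))))
  step 9: S(S(S(add(Z, mul(add(Z, SSZ), add(SSSZ, Z))))))
  step 10: S(S(S(mul(add(Z, SSZ), add(SSSZ, Z)))))
  step 11: S(S(S(mul(SSZ, add(SSSZ, Z)))))
  step 12: S(S(S(add(add(SSSZ, Z), mul(SZ, add(SSSZ, Z))))))
  step 13: S(S(S(add(S(add(SSZ, Z)), mul(SZ, add(SSSZ, Z))))))
  step 14: S(S(S(S(add(add(SSZ, Z), mul(SZ, add(SSSZ, Z)))))))
  step 15: S(S(S(S(add(S(add(SZ, Z)), mul(SZ, add(SSSZ, Z)))))))
  step 16: S(S(S(S(S(add(add(SZ, Z), mul(SZ, add(SSSZ, Z))))))))
  step 17: S(S(S(S(S(add(S(add(Z, Z)), mul(SZ, add(SSSZ, Z))))))))
  step 18: S(S(S(S(S(S(add(add(Z, Z), mul(SZ, add(SSSZ, Z)))))))))
  step 19: S(S(S(S(S(S(add(Z, mul(SZ, add(SSSZ, Z)))))))))
  step 20: S(S(S(S(S(S(mul(SZ, add(SSSZ, Z))))))))
  step 21: S(S(S(S(S(S(add(add(SSSZ, Z), mul(Z, add(SSSZ, Z)))))))))
  step 22: S(S(S(S(S(S(add(S(add(SSZ, Z)), mul(Z, add(SSSZ, Z)))))))))
  step 23: S(S(S(S(S(S(S(add(add(SSZ, Z), mul(Z, add(SSSZ, Z))))))))))
  step 24: S(S(S(S(S(S(S(add(S(add(SZ, Z)), mul(Z, add(SSSZ, Z))))))))))
  step 25: S(S(S(S(S(S(S(S(add(add(SZ, Z), mul(Z, add(SSSZ, Z)))))))))))
  step 26: S(S(S(S(S(S(S(S(add(S(add(Z, Z)), mul(Z, add(SSSZ, Z)))))))))))
  step 27: S(S(S(S(S(S(S(S(S(add(add(Z, Z), mul(Z, add(SSSZ, Z))))))))))))
  step 28: S(S(S(S(S(S(S(S(S(add(Z, mul(Z, add(SSSZ, Z))))))))))))
  step 29: S(S(S(S(S(S(S(S(S(mul(Z, add(SSSZ, Z)))))))))))
  step 30: S^9(Z)

Answer: normal form = S^9(Z)  (in 30 steps)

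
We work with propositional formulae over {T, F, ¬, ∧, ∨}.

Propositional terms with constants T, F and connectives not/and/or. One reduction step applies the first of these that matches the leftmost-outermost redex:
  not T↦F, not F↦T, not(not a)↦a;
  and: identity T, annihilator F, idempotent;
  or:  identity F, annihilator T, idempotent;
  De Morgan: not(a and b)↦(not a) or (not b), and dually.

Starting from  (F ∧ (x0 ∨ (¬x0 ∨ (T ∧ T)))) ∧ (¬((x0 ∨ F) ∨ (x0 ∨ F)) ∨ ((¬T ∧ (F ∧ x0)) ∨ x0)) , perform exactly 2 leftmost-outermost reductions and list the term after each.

  start: (F ∧ (x0 ∨ (¬x0 ∨ (T ∧ T)))) ∧ (¬((x0 ∨ F) ∨ (x0 ∨ F)) ∨ ((¬T ∧ (F ∧ x0)) ∨ x0))
  [1] F ∧ (¬((x0 ∨ F) ∨ (x0 ∨ F)) ∨ ((¬T ∧ (F ∧ x0)) ∨ x0))
  [2] F

Answer: after 2 steps: F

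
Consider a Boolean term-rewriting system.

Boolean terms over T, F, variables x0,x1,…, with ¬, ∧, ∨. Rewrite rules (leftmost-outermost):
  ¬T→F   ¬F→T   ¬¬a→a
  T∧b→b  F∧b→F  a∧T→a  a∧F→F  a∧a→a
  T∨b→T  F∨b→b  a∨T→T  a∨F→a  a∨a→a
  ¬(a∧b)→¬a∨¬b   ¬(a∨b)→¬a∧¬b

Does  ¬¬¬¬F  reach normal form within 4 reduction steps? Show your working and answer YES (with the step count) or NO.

Answer: YES — reaches normal form F in 2 ≤ 4 steps

Working:
  start: ¬¬¬¬F
  →1  ¬¬F
  →2  F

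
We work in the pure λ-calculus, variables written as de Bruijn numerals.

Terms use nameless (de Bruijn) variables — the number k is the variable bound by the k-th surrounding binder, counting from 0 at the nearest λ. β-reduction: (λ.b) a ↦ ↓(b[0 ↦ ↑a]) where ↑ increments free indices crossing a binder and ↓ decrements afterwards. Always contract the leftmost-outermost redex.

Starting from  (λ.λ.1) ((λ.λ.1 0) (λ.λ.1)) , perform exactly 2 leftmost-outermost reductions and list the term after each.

  start: (λ.λ.1) ((λ.λ.1 0) (λ.λ.1))
  [1] λ.(λ.λ.1 0) (λ.λ.1)
  [2] λ.λ.(λ.λ.1) 0

Answer: after 2 steps: λ.λ.(λ.λ.1) 0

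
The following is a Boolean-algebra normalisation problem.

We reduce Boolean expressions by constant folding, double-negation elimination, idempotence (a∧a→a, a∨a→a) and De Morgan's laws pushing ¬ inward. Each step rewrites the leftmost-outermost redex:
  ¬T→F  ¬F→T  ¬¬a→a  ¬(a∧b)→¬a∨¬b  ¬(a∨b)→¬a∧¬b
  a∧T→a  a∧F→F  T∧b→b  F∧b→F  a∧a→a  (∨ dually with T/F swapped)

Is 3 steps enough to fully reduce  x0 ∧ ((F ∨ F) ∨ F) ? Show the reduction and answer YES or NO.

Answer: YES — reaches normal form F in 3 ≤ 3 steps

Working:
  start: x0 ∧ ((F ∨ F) ∨ F)
  step 1: x0 ∧ (F ∨ F)
  step 2: x0 ∧ F
  step 3: F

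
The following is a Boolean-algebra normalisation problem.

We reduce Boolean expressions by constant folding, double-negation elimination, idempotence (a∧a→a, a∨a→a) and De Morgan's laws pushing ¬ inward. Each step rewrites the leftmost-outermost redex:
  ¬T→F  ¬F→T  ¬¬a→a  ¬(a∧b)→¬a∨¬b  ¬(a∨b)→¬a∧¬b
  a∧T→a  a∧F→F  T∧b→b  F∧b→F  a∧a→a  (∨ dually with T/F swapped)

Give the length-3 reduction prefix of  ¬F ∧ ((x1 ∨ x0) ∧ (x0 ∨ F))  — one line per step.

Answer: after 3 steps: (x1 ∨ x0) ∧ x0

Reduction:
  start: ¬F ∧ ((x1 ∨ x0) ∧ (x0 ∨ F))
  →1  T ∧ ((x1 ∨ x0) ∧ (x0 ∨ F))
  →2  (x1 ∨ x0) ∧ (x0 ∨ F)
  →3  (x1 ∨ x0) ∧ x0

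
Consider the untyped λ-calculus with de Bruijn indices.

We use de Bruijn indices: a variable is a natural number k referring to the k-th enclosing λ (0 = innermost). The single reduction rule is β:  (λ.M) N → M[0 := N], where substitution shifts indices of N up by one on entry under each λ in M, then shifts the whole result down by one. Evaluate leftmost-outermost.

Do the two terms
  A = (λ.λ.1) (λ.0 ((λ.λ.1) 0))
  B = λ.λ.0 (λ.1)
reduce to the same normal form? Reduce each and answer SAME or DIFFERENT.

Term A:
  start: (λ.λ.1) (λ.0 ((λ.λ.1) 0))
  [1] λ.λ.0 ((λ.λ.1) 0)
  [2] λ.λ.0 (λ.1)

Term B:
  start: λ.λ.0 (λ.1)

Answer: SAME — A ⇓ λ.λ.0 (λ.1), B ⇓ λ.λ.0 (λ.1)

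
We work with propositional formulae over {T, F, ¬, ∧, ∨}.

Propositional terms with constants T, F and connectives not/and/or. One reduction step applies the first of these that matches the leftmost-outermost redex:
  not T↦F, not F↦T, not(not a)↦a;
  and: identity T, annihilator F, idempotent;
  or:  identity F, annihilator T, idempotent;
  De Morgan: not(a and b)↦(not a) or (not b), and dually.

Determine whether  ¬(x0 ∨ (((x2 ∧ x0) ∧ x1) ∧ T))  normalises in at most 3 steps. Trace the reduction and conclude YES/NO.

Answer: NO — after 3 steps the term is ¬x0 ∧ ((¬(x2 ∧ x0) ∨ ¬x1) ∨ ¬T), not yet normal

Working:
  start: ¬(x0 ∨ (((x2 ∧ x0) ∧ x1) ∧ T))
  [1] ¬x0 ∧ ¬(((x2 ∧ x0) ∧ x1) ∧ T)
  [2] ¬x0 ∧ (¬((x2 ∧ x0) ∧ x1) ∨ ¬T)
  [3] ¬x0 ∧ ((¬(x2 ∧ x0) ∨ ¬x1) ∨ ¬T)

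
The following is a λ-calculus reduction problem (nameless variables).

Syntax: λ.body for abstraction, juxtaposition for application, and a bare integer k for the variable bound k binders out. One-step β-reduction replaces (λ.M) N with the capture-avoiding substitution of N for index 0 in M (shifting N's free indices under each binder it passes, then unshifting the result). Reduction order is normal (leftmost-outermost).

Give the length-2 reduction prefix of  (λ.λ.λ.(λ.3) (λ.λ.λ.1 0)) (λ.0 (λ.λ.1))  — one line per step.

  start: (λ.λ.λ.(λ.3) (λ.λ.λ.1 0)) (λ.0 (λ.λ.1))
  →1  λ.λ.(λ.λ.0 (λ.λ.1)) (λ.λ.λ.1 0)
  →2  λ.λ.λ.0 (λ.λ.1)

Answer: after 2 steps: λ.λ.λ.0 (λ.λ.1)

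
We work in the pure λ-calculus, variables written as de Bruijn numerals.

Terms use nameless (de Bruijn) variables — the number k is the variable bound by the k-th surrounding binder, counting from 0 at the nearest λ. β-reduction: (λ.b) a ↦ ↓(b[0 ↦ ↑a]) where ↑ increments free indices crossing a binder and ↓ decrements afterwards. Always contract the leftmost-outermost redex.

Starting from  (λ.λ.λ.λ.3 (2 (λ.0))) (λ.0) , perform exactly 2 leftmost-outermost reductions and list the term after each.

  start: (λ.λ.λ.λ.3 (2 (λ.0))) (λ.0)
  →1  λ.λ.λ.(λ.0) (2 (λ.0))
  →2  λ.λ.λ.2 (λ.0)

Answer: after 2 steps: λ.λ.λ.2 (λ.0)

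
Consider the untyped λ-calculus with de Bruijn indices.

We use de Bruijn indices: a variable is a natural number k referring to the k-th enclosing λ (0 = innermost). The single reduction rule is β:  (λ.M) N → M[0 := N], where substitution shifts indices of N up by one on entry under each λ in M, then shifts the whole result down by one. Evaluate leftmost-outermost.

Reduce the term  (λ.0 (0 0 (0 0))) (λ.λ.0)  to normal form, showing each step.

Answer: normal form = λ.0  (in 2 steps)

Derivation:
  start: (λ.0 (0 0 (0 0))) (λ.λ.0)
  →1  (λ.λ.0) ((λ.λ.0) (λ.λ.0) ((λ.λ.0) (λ.λ.0)))
  →2  λ.0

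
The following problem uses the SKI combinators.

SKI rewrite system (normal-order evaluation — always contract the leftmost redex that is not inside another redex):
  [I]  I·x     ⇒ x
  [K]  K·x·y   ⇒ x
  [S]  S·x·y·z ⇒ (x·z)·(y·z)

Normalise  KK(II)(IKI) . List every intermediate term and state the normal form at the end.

Answer: normal form = K(KI)  (in 2 steps)

Working:
  start: KK(II)(IKI)
  [1] K(IKI)
  [2] K(KI)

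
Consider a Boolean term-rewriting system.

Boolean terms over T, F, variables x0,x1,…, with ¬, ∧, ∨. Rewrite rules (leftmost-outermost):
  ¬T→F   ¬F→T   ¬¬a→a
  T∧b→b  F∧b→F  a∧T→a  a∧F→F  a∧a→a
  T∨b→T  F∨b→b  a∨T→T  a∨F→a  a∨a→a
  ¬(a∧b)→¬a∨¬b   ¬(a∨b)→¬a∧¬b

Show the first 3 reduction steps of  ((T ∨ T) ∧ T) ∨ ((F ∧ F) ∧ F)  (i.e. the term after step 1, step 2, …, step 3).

  start: ((T ∨ T) ∧ T) ∨ ((F ∧ F) ∧ F)
  step 1: (T ∨ T) ∨ ((F ∧ F) ∧ F)
  step 2: T ∨ ((F ∧ F) ∧ F)
  step 3: T

Answer: after 3 steps: T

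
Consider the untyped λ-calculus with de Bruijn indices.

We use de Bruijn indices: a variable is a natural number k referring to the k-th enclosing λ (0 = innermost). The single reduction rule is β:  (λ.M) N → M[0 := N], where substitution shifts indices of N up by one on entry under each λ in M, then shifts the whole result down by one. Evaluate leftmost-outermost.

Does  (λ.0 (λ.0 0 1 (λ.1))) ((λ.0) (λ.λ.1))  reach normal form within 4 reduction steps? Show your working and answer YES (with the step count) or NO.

  start: (λ.0 (λ.0 0 1 (λ.1))) ((λ.0) (λ.λ.1))
  →1  (λ.0) (λ.λ.1) (λ.0 0 ((λ.0) (λ.λ.1)) (λ.1))
  →2  (λ.λ.1) (λ.0 0 ((λ.0) (λ.λ.1)) (λ.1))
  →3  λ.λ.0 0 ((λ.0) (λ.λ.1)) (λ.1)
  →4  λ.λ.0 0 (λ.λ.1) (λ.1)

Answer: YES — reaches normal form λ.λ.0 0 (λ.λ.1) (λ.1) in 4 ≤ 4 steps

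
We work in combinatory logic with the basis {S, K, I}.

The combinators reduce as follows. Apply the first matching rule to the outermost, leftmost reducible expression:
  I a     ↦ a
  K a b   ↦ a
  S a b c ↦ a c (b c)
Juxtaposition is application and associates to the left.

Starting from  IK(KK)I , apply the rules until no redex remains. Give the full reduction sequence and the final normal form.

Answer: normal form = KK  (in 2 steps)

Reduction:
  start: IK(KK)I
  step 1: K(KK)I
  step 2: KK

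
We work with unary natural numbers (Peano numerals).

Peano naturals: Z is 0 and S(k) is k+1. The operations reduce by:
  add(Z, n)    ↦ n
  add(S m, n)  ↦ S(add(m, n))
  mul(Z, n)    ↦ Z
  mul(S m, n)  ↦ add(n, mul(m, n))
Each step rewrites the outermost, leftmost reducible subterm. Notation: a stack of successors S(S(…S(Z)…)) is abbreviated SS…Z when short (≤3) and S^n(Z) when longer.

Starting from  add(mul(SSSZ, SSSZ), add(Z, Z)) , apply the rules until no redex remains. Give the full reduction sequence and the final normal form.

  start: add(mul(SSSZ, SSSZ), add(Z, Z))
  →1  add(add(SSSZ, mul(SSZ, SSSZ)), add(Z, Z))
  →2  add(S(add(SSZ, mul(SSZ, SSSZ))), add(Z, Z))
  →3  S(add(add(SSZ, mul(SSZ, SSSZ)), add(Z, Z)))
  →4  S(add(S(add(SZ, mul(SSZ, SSSZ))), add(Z, Z)))
  →5  S(S(add(add(SZ, mul(SSZ, SSSZ)), add(Z, Z))))
  →6  S(S(add(S(add(Z, mul(SSZ, SSSZ))), add(Z, Z))))
  →7  S(S(S(add(add(Z, mul(SSZ, SSSZ)), add(Z, Z)))))
  →8  S(S(S(add(mul(SSZ, SSSZ), add(Z, Z)))))
  →9  S(S(S(add(add(SSSZ, mul(SZ, SSSZ)), add(Z, Z)))))
  →10  S(S(S(add(S(add(SSZ, mul(SZ, SSSZ))), add(Z, Z)))))
  →11  S(S(S(S(add(add(SSZ, mul(SZ, SSSZ)), add(Z, Z))))))
  →12  S(S(S(S(add(S(add(SZ, mul(SZ, SSSZ))), add(Z, Z))))))
  →13  S(S(S(S(S(add(add(SZ, mul(SZ, SSSZ)), add(Z, Z)))))))
  →14  S(S(S(S(S(add(S(add(Z, mul(SZ, SSSZ))), add(Z, Z)))))))
  →15  S(S(S(S(S(S(add(add(Z, mul(SZ, SSSZ)), add(Z, Z))))))))
  →16  S(S(S(S(S(S(add(mul(SZ, SSSZ), add(Z, Z))))))))
  →17  S(S(S(S(S(S(add(add(SSSZ, mul(Z, SSSZ)), add(Z, Z))))))))
  →18  S(S(S(S(S(S(add(S(add(SSZ, mul(Z, SSSZ))), add(Z, Z))))))))
  →19  S(S(S(S(S(S(S(add(add(SSZ, mul(Z, SSSZ)), add(Z, Z)))))))))
  →20  S(S(S(S(S(S(S(add(S(add(SZ, mul(Z, SSSZ))), add(Z, Z)))))))))
  →21  S(S(S(S(S(S(S(S(add(add(SZ, mul(Z, SSSZ)), add(Z, Z))))))))))
  →22  S(S(S(S(S(S(S(S(add(S(add(Z, mul(Z, SSSZ))), add(Z, Z))))))))))
  →23  S(S(S(S(S(S(S(S(S(add(add(Z, mul(Z, SSSZ)), add(Z, Z)))))))))))
  →24  S(S(S(S(S(S(S(S(S(add(mul(Z, SSSZ), add(Z, Z)))))))))))
  →25  S(S(S(S(S(S(S(S(S(add(Z, add(Z, Z)))))))))))
  →26  S(S(S(S(S(S(S(S(S(add(Z, Z))))))))))
  →27  S^9(Z)

Answer: normal form = S^9(Z)  (in 27 steps)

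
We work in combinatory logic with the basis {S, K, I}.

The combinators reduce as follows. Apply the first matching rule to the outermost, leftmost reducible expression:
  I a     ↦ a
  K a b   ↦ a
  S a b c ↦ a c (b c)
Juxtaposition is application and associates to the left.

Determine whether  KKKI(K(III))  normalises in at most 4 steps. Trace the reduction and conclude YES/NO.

Answer: YES — reaches normal form I in 2 ≤ 4 steps

Reduction:
  start: KKKI(K(III))
  step 1: KI(K(III))
  step 2: I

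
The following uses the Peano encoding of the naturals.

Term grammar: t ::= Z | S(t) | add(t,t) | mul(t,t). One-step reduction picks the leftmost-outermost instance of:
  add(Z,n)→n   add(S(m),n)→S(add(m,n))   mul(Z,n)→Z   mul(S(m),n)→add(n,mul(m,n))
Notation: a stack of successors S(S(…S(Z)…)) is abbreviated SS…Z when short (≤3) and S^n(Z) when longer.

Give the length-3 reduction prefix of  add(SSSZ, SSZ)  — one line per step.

  start: add(SSSZ, SSZ)
  →1  S(add(SSZ, SSZ))
  →2  S(S(add(SZ, SSZ)))
  →3  S(S(S(add(Z, SSZ))))

Answer: after 3 steps: S(S(S(add(Z, SSZ))))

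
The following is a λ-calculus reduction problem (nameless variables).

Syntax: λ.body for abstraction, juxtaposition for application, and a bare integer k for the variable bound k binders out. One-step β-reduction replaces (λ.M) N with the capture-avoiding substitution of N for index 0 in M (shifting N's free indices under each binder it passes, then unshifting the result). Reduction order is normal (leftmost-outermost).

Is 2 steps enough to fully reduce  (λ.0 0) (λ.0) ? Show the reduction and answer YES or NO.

  start: (λ.0 0) (λ.0)
  →1  (λ.0) (λ.0)
  →2  λ.0

Answer: YES — reaches normal form λ.0 in 2 ≤ 2 steps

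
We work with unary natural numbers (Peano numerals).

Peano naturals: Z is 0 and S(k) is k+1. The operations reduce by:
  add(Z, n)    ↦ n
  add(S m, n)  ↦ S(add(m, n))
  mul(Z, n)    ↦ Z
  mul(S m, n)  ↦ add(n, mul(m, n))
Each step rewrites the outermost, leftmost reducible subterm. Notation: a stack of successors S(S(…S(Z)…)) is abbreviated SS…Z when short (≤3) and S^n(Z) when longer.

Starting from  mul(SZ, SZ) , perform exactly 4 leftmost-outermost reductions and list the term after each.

Answer: after 4 steps: SZ

Reduction:
  start: mul(SZ, SZ)
  [1] add(SZ, mul(Z, SZ))
  [2] S(add(Z, mul(Z, SZ)))
  [3] S(mul(Z, SZ))
  [4] SZ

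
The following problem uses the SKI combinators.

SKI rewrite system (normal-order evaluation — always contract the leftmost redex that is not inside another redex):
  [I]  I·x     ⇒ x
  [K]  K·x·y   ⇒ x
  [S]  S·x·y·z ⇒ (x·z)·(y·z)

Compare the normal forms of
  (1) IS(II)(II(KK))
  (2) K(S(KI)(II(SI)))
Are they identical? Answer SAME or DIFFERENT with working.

Answer: DIFFERENT — A ⇓ SI(KK), B ⇓ K(S(KI)(SI))

Working:
Term A:
  start: IS(II)(II(KK))
  [1] S(II)(II(KK))
  [2] SI(II(KK))
  [3] SI(I(KK))
  [4] SI(KK)

Term B:
  start: K(S(KI)(II(SI)))
  [1] K(S(KI)(I(SI)))
  [2] K(S(KI)(SI))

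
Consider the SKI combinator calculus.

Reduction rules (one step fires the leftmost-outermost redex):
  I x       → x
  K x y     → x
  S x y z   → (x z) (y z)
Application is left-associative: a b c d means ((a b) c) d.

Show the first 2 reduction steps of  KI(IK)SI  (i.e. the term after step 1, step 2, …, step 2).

Answer: after 2 steps: SI

Reduction:
  start: KI(IK)SI
  step 1: ISI
  step 2: SI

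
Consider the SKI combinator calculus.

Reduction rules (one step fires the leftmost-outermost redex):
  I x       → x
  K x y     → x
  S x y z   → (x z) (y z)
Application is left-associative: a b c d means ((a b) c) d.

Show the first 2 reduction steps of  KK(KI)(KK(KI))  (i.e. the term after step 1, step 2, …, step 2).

  start: KK(KI)(KK(KI))
  [1] K(KK(KI))
  [2] KK

Answer: after 2 steps: KK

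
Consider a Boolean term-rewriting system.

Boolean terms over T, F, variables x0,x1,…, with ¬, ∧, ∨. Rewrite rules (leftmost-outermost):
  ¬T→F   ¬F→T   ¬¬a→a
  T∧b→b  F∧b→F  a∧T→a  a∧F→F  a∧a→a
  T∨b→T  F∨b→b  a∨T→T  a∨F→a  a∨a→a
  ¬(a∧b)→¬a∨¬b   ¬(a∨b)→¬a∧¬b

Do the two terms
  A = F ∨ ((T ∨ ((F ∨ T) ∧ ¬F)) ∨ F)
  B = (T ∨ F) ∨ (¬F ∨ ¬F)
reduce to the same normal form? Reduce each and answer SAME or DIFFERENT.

Answer: SAME — A ⇓ T, B ⇓ T

Working:
Term A:
  start: F ∨ ((T ∨ ((F ∨ T) ∧ ¬F)) ∨ F)
  step 1: (T ∨ ((F ∨ T) ∧ ¬F)) ∨ F
  step 2: T ∨ ((F ∨ T) ∧ ¬F)
  step 3: T

Term B:
  start: (T ∨ F) ∨ (¬F ∨ ¬F)
  step 1: T ∨ (¬F ∨ ¬F)
  step 2: T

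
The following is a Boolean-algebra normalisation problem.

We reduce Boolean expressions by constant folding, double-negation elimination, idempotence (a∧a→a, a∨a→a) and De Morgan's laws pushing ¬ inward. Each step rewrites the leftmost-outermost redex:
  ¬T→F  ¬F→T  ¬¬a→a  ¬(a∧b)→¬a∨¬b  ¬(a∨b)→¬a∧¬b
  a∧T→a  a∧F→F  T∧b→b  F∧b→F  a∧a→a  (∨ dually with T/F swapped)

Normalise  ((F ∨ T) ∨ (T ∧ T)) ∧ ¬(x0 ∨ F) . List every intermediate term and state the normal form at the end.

  start: ((F ∨ T) ∨ (T ∧ T)) ∧ ¬(x0 ∨ F)
  step 1: (T ∨ (T ∧ T)) ∧ ¬(x0 ∨ F)
  step 2: T ∧ ¬(x0 ∨ F)
  step 3: ¬(x0 ∨ F)
  step 4: ¬x0 ∧ ¬F
  step 5: ¬x0 ∧ T
  step 6: ¬x0

Answer: normal form = ¬x0  (in 6 steps)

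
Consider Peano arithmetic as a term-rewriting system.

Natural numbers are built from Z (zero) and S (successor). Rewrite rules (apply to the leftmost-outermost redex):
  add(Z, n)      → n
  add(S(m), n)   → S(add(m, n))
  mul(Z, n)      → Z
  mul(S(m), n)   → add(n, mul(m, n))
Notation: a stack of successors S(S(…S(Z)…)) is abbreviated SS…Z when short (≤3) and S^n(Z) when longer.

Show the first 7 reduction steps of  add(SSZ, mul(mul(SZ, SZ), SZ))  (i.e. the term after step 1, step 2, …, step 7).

  start: add(SSZ, mul(mul(SZ, SZ), SZ))
  [1] S(add(SZ, mul(mul(SZ, SZ), SZ)))
  [2] S(S(add(Z, mul(mul(SZ, SZ), SZ))))
  [3] S(S(mul(mul(SZ, SZ), SZ)))
  [4] S(S(mul(add(SZ, mul(Z, SZ)), SZ)))
  [5] S(S(mul(S(add(Z, mul(Z, SZ))), SZ)))
  [6] S(S(add(SZ, mul(add(Z, mul(Z, SZ)), SZ))))
  [7] S(S(S(add(Z, mul(add(Z, mul(Z, SZ)), SZ)))))

Answer: after 7 steps: S(S(S(add(Z, mul(add(Z, mul(Z, SZ)), SZ)))))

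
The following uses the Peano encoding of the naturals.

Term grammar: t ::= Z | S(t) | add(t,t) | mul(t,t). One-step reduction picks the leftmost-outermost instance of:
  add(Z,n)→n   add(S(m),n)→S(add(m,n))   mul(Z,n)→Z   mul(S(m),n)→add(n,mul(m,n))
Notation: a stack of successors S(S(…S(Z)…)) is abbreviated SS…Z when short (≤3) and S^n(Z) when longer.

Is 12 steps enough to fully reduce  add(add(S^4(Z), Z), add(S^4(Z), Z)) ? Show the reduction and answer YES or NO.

  start: add(add(S^4(Z), Z), add(S^4(Z), Z))
  step 1: add(S(add(SSSZ, Z)), add(S^4(Z), Z))
  step 2: S(add(add(SSSZ, Z), add(S^4(Z), Z)))
  step 3: S(add(S(add(SSZ, Z)), add(S^4(Z), Z)))
  step 4: S(S(add(add(SSZ, Z), add(S^4(Z), Z))))
  step 5: S(S(add(S(add(SZ, Z)), add(S^4(Z), Z))))
  step 6: S(S(S(add(add(SZ, Z), add(S^4(Z), Z)))))
  step 7: S(S(S(add(S(add(Z, Z)), add(S^4(Z), Z)))))
  step 8: S(S(S(S(add(add(Z, Z), add(S^4(Z), Z))))))
  step 9: S(S(S(S(add(Z, add(S^4(Z), Z))))))
  step 10: S(S(S(S(add(S^4(Z), Z)))))
  step 11: S(S(S(S(S(add(SSSZ, Z))))))
  step 12: S(S(S(S(S(S(add(SSZ, Z)))))))

Answer: NO — after 12 steps the term is S(S(S(S(S(S(add(SSZ, Z))))))), not yet normal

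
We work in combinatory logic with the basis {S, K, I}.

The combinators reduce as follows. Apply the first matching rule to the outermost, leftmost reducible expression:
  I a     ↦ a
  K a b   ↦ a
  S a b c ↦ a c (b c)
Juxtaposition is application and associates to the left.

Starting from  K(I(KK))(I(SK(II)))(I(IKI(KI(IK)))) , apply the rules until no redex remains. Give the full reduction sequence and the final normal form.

  start: K(I(KK))(I(SK(II)))(I(IKI(KI(IK))))
  step 1: I(KK)(I(IKI(KI(IK))))
  step 2: KK(I(IKI(KI(IK))))
  step 3: K

Answer: normal form = K  (in 3 steps)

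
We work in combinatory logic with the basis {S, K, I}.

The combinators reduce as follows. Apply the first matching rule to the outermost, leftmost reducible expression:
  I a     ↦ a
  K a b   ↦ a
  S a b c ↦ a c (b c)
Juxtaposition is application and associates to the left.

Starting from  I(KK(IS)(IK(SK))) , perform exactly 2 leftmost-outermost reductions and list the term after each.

Answer: after 2 steps: K(IK(SK))

Reduction:
  start: I(KK(IS)(IK(SK)))
  step 1: KK(IS)(IK(SK))
  step 2: K(IK(SK))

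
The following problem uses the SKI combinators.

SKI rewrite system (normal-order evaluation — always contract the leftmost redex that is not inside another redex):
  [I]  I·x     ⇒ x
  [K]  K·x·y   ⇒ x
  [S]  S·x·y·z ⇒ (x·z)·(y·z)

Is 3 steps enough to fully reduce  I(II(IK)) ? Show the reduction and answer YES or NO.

Answer: NO — after 3 steps the term is IK, not yet normal

Working:
  start: I(II(IK))
  [1] II(IK)
  [2] I(IK)
  [3] IK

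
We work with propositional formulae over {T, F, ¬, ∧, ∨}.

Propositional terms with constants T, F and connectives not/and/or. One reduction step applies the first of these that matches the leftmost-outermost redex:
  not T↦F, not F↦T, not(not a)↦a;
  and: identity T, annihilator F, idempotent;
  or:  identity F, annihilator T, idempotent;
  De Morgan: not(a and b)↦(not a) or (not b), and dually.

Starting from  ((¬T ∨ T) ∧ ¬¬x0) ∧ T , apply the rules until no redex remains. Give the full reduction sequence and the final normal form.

Answer: normal form = x0  (in 4 steps)

Working:
  start: ((¬T ∨ T) ∧ ¬¬x0) ∧ T
  →1  (¬T ∨ T) ∧ ¬¬x0
  →2  T ∧ ¬¬x0
  →3  ¬¬x0
  →4  x0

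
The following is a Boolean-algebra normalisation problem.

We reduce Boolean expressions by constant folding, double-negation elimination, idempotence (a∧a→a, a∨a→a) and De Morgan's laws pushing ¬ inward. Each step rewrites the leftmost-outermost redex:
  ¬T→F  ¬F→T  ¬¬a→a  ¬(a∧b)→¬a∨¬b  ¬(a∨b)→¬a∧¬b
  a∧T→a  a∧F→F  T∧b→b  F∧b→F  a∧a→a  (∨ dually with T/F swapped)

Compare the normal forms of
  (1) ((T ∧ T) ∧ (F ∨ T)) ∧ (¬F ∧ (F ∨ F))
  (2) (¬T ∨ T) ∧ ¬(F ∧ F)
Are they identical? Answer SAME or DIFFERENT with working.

Answer: DIFFERENT — A ⇓ F, B ⇓ T

Derivation:
Term A:
  start: ((T ∧ T) ∧ (F ∨ T)) ∧ (¬F ∧ (F ∨ F))
  →1  (T ∧ (F ∨ T)) ∧ (¬F ∧ (F ∨ F))
  →2  (F ∨ T) ∧ (¬F ∧ (F ∨ F))
  →3  T ∧ (¬F ∧ (F ∨ F))
  →4  ¬F ∧ (F ∨ F)
  →5  T ∧ (F ∨ F)
  →6  F ∨ F
  →7  F

Term B:
  start: (¬T ∨ T) ∧ ¬(F ∧ F)
  →1  T ∧ ¬(F ∧ F)
  →2  ¬(F ∧ F)
  →3  ¬F ∨ ¬F
  →4  ¬F
  →5  T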